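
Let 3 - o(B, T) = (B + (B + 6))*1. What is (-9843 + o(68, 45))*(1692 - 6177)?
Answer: 44769270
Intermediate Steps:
o(B, T) = -3 - 2*B (o(B, T) = 3 - (B + (B + 6)) = 3 - (B + (6 + B)) = 3 - (6 + 2*B) = 3 + (-6 - 2*B) = -3 - 2*B)
(-9843 + o(68, 45))*(1692 - 6177) = (-9843 + (-3 - 2*68))*(1692 - 6177) = (-9843 + (-3 - 136))*(-4485) = (-9843 - 139)*(-4485) = -9982*(-4485) = 44769270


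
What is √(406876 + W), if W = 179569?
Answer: √586445 ≈ 765.80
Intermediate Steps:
√(406876 + W) = √(406876 + 179569) = √586445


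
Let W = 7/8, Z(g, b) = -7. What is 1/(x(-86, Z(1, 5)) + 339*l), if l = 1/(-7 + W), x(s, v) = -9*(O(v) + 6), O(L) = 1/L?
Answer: -49/5295 ≈ -0.0092540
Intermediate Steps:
x(s, v) = -54 - 9/v (x(s, v) = -9*(1/v + 6) = -9*(6 + 1/v) = -54 - 9/v)
W = 7/8 (W = 7*(⅛) = 7/8 ≈ 0.87500)
l = -8/49 (l = 1/(-7 + 7/8) = 1/(-49/8) = -8/49 ≈ -0.16327)
1/(x(-86, Z(1, 5)) + 339*l) = 1/((-54 - 9/(-7)) + 339*(-8/49)) = 1/((-54 - 9*(-⅐)) - 2712/49) = 1/((-54 + 9/7) - 2712/49) = 1/(-369/7 - 2712/49) = 1/(-5295/49) = -49/5295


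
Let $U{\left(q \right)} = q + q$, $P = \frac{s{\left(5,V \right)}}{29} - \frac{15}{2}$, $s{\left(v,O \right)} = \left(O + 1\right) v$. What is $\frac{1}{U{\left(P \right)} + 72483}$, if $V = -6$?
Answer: $\frac{29}{2101522} \approx 1.38 \cdot 10^{-5}$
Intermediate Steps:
$s{\left(v,O \right)} = v \left(1 + O\right)$ ($s{\left(v,O \right)} = \left(1 + O\right) v = v \left(1 + O\right)$)
$P = - \frac{485}{58}$ ($P = \frac{5 \left(1 - 6\right)}{29} - \frac{15}{2} = 5 \left(-5\right) \frac{1}{29} - \frac{15}{2} = \left(-25\right) \frac{1}{29} - \frac{15}{2} = - \frac{25}{29} - \frac{15}{2} = - \frac{485}{58} \approx -8.3621$)
$U{\left(q \right)} = 2 q$
$\frac{1}{U{\left(P \right)} + 72483} = \frac{1}{2 \left(- \frac{485}{58}\right) + 72483} = \frac{1}{- \frac{485}{29} + 72483} = \frac{1}{\frac{2101522}{29}} = \frac{29}{2101522}$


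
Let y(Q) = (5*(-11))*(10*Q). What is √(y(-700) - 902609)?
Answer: I*√517609 ≈ 719.45*I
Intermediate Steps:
y(Q) = -550*Q
√(y(-700) - 902609) = √(-550*(-700) - 902609) = √(385000 - 902609) = √(-517609) = I*√517609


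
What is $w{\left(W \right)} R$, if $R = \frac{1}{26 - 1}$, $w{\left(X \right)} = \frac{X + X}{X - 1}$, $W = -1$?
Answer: $\frac{1}{25} \approx 0.04$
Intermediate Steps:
$w{\left(X \right)} = \frac{2 X}{-1 + X}$
$R = \frac{1}{25} \approx 0.04$
$w{\left(W \right)} R = 2 \left(-1\right) \frac{1}{-1 - 1} \cdot \frac{1}{25} = 2 \left(-1\right) \frac{1}{-2} \cdot \frac{1}{25} = 2 \left(-1\right) \left(- \frac{1}{2}\right) \frac{1}{25} = 1 \cdot \frac{1}{25} = \frac{1}{25}$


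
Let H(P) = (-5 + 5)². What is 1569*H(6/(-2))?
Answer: 0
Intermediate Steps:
H(P) = 0 (H(P) = 0² = 0)
1569*H(6/(-2)) = 1569*0 = 0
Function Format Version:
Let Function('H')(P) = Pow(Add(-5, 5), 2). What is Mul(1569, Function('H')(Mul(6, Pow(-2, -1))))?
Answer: 0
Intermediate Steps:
Function('H')(P) = 0 (Function('H')(P) = Pow(0, 2) = 0)
Mul(1569, Function('H')(Mul(6, Pow(-2, -1)))) = Mul(1569, 0) = 0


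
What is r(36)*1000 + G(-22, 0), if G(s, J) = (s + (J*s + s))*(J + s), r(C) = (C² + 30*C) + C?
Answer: 2412968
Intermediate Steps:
r(C) = C² + 31*C
G(s, J) = (J + s)*(2*s + J*s) (G(s, J) = (s + (s + J*s))*(J + s) = (2*s + J*s)*(J + s) = (J + s)*(2*s + J*s))
r(36)*1000 + G(-22, 0) = (36*(31 + 36))*1000 - 22*(0² + 2*0 + 2*(-22) + 0*(-22)) = (36*67)*1000 - 22*(0 + 0 - 44 + 0) = 2412*1000 - 22*(-44) = 2412000 + 968 = 2412968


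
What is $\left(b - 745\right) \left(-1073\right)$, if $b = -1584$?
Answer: $2499017$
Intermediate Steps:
$\left(b - 745\right) \left(-1073\right) = \left(-1584 - 745\right) \left(-1073\right) = \left(-2329\right) \left(-1073\right) = 2499017$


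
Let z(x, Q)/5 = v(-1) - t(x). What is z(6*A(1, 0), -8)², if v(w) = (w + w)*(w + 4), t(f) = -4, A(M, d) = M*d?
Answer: 100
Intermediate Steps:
v(w) = 2*w*(4 + w) (v(w) = (2*w)*(4 + w) = 2*w*(4 + w))
z(x, Q) = -10 (z(x, Q) = 5*(2*(-1)*(4 - 1) - 1*(-4)) = 5*(2*(-1)*3 + 4) = 5*(-6 + 4) = 5*(-2) = -10)
z(6*A(1, 0), -8)² = (-10)² = 100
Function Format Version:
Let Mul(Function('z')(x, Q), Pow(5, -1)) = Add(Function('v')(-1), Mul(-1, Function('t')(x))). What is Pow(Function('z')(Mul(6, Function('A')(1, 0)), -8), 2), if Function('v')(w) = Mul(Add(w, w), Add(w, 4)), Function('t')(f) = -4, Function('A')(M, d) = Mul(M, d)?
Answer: 100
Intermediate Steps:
Function('v')(w) = Mul(2, w, Add(4, w)) (Function('v')(w) = Mul(Mul(2, w), Add(4, w)) = Mul(2, w, Add(4, w)))
Function('z')(x, Q) = -10 (Function('z')(x, Q) = Mul(5, Add(Mul(2, -1, Add(4, -1)), Mul(-1, -4))) = Mul(5, Add(Mul(2, -1, 3), 4)) = Mul(5, Add(-6, 4)) = Mul(5, -2) = -10)
Pow(Function('z')(Mul(6, Function('A')(1, 0)), -8), 2) = Pow(-10, 2) = 100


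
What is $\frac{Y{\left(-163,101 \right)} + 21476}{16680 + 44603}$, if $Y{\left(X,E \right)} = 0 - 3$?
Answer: $\frac{21473}{61283} \approx 0.35039$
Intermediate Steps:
$Y{\left(X,E \right)} = -3$
$\frac{Y{\left(-163,101 \right)} + 21476}{16680 + 44603} = \frac{-3 + 21476}{16680 + 44603} = \frac{21473}{61283}$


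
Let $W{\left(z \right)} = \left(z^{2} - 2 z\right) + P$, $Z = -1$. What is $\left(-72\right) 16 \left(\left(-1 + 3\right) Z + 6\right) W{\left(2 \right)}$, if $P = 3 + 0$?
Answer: $-13824$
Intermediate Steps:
$P = 3$
$W{\left(z \right)} = 3 + z^{2} - 2 z$ ($W{\left(z \right)} = \left(z^{2} - 2 z\right) + 3 = 3 + z^{2} - 2 z$)
$\left(-72\right) 16 \left(\left(-1 + 3\right) Z + 6\right) W{\left(2 \right)} = \left(-72\right) 16 \left(\left(-1 + 3\right) \left(-1\right) + 6\right) \left(3 + 2^{2} - 4\right) = - 1152 \left(2 \left(-1\right) + 6\right) \left(3 + 4 - 4\right) = - 1152 \left(-2 + 6\right) 3 = - 1152 \cdot 4 \cdot 3 = \left(-1152\right) 12 = -13824$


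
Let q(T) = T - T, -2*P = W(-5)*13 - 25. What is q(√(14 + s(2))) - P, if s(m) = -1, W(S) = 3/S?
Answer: -82/5 ≈ -16.400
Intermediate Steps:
P = 82/5 (P = -((3/(-5))*13 - 25)/2 = -((3*(-⅕))*13 - 25)/2 = -(-⅗*13 - 25)/2 = -(-39/5 - 25)/2 = -½*(-164/5) = 82/5 ≈ 16.400)
q(T) = 0
q(√(14 + s(2))) - P = 0 - 1*82/5 = 0 - 82/5 = -82/5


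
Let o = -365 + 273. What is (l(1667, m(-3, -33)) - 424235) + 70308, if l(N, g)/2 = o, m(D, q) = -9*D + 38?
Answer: -354111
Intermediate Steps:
m(D, q) = 38 - 9*D
o = -92
l(N, g) = -184 (l(N, g) = 2*(-92) = -184)
(l(1667, m(-3, -33)) - 424235) + 70308 = (-184 - 424235) + 70308 = -424419 + 70308 = -354111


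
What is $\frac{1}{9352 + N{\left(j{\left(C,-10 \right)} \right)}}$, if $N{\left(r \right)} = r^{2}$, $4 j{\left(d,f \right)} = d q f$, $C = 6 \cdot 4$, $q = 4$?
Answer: $\frac{1}{66952} \approx 1.4936 \cdot 10^{-5}$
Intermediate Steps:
$C = 24$
$j{\left(d,f \right)} = d f$ ($j{\left(d,f \right)} = \frac{d 4 f}{4} = \frac{4 d f}{4} = d f$)
$\frac{1}{9352 + N{\left(j{\left(C,-10 \right)} \right)}} = \frac{1}{9352 + \left(24 \left(-10\right)\right)^{2}} = \frac{1}{9352 + \left(-240\right)^{2}} = \frac{1}{9352 + 57600} = \frac{1}{66952}$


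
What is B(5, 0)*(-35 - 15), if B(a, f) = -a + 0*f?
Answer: 250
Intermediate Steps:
B(a, f) = -a (B(a, f) = -a + 0 = -a)
B(5, 0)*(-35 - 15) = (-1*5)*(-35 - 15) = -5*(-50) = 250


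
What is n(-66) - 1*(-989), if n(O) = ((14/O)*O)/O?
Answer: 32630/33 ≈ 988.79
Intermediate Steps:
n(O) = 14/O
n(-66) - 1*(-989) = 14/(-66) - 1*(-989) = 14*(-1/66) + 989 = -7/33 + 989 = 32630/33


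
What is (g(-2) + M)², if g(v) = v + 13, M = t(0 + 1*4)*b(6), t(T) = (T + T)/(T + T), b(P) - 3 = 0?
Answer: 196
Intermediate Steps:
b(P) = 3 (b(P) = 3 + 0 = 3)
t(T) = 1 (t(T) = (2*T)/((2*T)) = (2*T)*(1/(2*T)) = 1)
M = 3 (M = 1*3 = 3)
g(v) = 13 + v
(g(-2) + M)² = ((13 - 2) + 3)² = (11 + 3)² = 14² = 196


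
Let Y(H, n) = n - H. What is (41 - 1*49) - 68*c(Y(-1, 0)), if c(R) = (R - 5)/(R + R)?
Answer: 128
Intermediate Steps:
c(R) = (-5 + R)/(2*R) (c(R) = (-5 + R)/((2*R)) = (-5 + R)*(1/(2*R)) = (-5 + R)/(2*R))
(41 - 1*49) - 68*c(Y(-1, 0)) = (41 - 1*49) - 34*(-5 + (0 - 1*(-1)))/(0 - 1*(-1)) = (41 - 49) - 34*(-5 + (0 + 1))/(0 + 1) = -8 - 34*(-5 + 1)/1 = -8 - 34*(-4) = -8 - 68*(-2) = -8 + 136 = 128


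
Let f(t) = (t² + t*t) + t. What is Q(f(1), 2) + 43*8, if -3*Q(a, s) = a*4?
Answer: 340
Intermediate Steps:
f(t) = t + 2*t² (f(t) = (t² + t²) + t = 2*t² + t = t + 2*t²)
Q(a, s) = -4*a/3 (Q(a, s) = -a*4/3 = -4*a/3)
Q(f(1), 2) + 43*8 = -4*(1 + 2*1)/3 + 43*8 = -4*(1 + 2)/3 + 344 = -4*3/3 + 344 = -4/3*3 + 344 = -4 + 344 = 340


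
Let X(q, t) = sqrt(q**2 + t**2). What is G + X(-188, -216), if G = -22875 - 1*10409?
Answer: -33284 + 20*sqrt(205) ≈ -32998.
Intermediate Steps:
G = -33284 (G = -22875 - 10409 = -33284)
G + X(-188, -216) = -33284 + sqrt((-188)**2 + (-216)**2) = -33284 + sqrt(35344 + 46656) = -33284 + sqrt(82000) = -33284 + 20*sqrt(205)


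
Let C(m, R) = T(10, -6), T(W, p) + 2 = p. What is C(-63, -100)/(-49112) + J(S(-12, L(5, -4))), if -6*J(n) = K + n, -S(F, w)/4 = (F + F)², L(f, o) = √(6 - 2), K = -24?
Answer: 2381933/6139 ≈ 388.00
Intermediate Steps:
T(W, p) = -2 + p
L(f, o) = 2 (L(f, o) = √4 = 2)
C(m, R) = -8 (C(m, R) = -2 - 6 = -8)
S(F, w) = -16*F² (S(F, w) = -4*(F + F)² = -4*4*F² = -16*F²)
J(n) = 4 - n/6 (J(n) = -(-24 + n)/6 = 4 - n/6)
C(-63, -100)/(-49112) + J(S(-12, L(5, -4))) = -8/(-49112) + (4 - (-8)*(-12)²/3) = -8*(-1/49112) + (4 - (-8)*144/3) = 1/6139 + (4 - ⅙*(-2304)) = 1/6139 + (4 + 384) = 1/6139 + 388 = 2381933/6139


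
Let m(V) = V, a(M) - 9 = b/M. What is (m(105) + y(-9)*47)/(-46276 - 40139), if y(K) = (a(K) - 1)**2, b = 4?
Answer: -225833/6999615 ≈ -0.032264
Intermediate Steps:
a(M) = 9 + 4/M
y(K) = (8 + 4/K)**2 (y(K) = ((9 + 4/K) - 1)**2 = (8 + 4/K)**2)
(m(105) + y(-9)*47)/(-46276 - 40139) = (105 + (16*(1 + 2*(-9))**2/(-9)**2)*47)/(-46276 - 40139) = (105 + (16*(1/81)*(1 - 18)**2)*47)/(-86415) = (105 + (16*(1/81)*(-17)**2)*47)*(-1/86415) = (105 + (16*(1/81)*289)*47)*(-1/86415) = (105 + (4624/81)*47)*(-1/86415) = (105 + 217328/81)*(-1/86415) = (225833/81)*(-1/86415) = -225833/6999615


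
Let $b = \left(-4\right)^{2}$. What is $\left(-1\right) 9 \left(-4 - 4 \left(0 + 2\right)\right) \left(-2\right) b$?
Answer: $-3456$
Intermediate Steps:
$b = 16$
$\left(-1\right) 9 \left(-4 - 4 \left(0 + 2\right)\right) \left(-2\right) b = \left(-1\right) 9 \left(-4 - 4 \left(0 + 2\right)\right) \left(-2\right) 16 = - 9 \left(-4 - 8\right) \left(-2\right) 16 = - 9 \left(\left(-12\right) \left(-2\right)\right) 16 = \left(-9\right) 24 \cdot 16 = \left(-216\right) 16 = -3456$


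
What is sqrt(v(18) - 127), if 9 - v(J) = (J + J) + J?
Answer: 2*I*sqrt(43) ≈ 13.115*I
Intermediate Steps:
v(J) = 9 - 3*J (v(J) = 9 - ((J + J) + J) = 9 - (2*J + J) = 9 - 3*J)
sqrt(v(18) - 127) = sqrt((9 - 3*18) - 127) = sqrt((9 - 54) - 127) = sqrt(-45 - 127) = sqrt(-172) = 2*I*sqrt(43)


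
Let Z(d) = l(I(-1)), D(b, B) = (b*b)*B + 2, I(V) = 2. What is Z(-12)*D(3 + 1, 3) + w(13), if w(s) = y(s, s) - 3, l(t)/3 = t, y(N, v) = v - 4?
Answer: 306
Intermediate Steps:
y(N, v) = -4 + v
l(t) = 3*t
D(b, B) = 2 + B*b**2 (D(b, B) = b**2*B + 2 = B*b**2 + 2 = 2 + B*b**2)
w(s) = -7 + s (w(s) = (-4 + s) - 3 = -7 + s)
Z(d) = 6 (Z(d) = 3*2 = 6)
Z(-12)*D(3 + 1, 3) + w(13) = 6*(2 + 3*(3 + 1)**2) + (-7 + 13) = 6*(2 + 3*4**2) + 6 = 6*(2 + 3*16) + 6 = 6*(2 + 48) + 6 = 6*50 + 6 = 300 + 6 = 306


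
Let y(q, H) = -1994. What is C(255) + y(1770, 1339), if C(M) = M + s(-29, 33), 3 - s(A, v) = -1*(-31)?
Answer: -1767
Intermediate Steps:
s(A, v) = -28 (s(A, v) = 3 - (-1)*(-31) = 3 - 1*31 = 3 - 31 = -28)
C(M) = -28 + M (C(M) = M - 28 = -28 + M)
C(255) + y(1770, 1339) = (-28 + 255) - 1994 = 227 - 1994 = -1767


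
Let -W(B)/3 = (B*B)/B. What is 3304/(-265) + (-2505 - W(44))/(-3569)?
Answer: -11163131/945785 ≈ -11.803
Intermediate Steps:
W(B) = -3*B (W(B) = -3*B*B/B = -3*B²/B = -3*B)
3304/(-265) + (-2505 - W(44))/(-3569) = 3304/(-265) + (-2505 - (-3)*44)/(-3569) = 3304*(-1/265) + (-2505 - 1*(-132))*(-1/3569) = -3304/265 + (-2505 + 132)*(-1/3569) = -3304/265 - 2373*(-1/3569) = -3304/265 + 2373/3569 = -11163131/945785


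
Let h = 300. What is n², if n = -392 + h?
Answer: 8464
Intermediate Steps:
n = -92 (n = -392 + 300 = -92)
n² = (-92)² = 8464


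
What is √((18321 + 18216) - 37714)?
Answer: I*√1177 ≈ 34.307*I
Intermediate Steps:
√((18321 + 18216) - 37714) = √(36537 - 37714) = √(-1177) = I*√1177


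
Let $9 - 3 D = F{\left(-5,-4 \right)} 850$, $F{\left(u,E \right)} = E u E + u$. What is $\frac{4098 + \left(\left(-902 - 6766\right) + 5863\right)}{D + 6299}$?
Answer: $\frac{6879}{91156} \approx 0.075464$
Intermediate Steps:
$F{\left(u,E \right)} = u + u E^{2}$ ($F{\left(u,E \right)} = u E^{2} + u = u + u E^{2}$)
$D = \frac{72259}{3}$ ($D = 3 - \frac{- 5 \left(1 + \left(-4\right)^{2}\right) 850}{3} = 3 - \frac{- 5 \left(1 + 16\right) 850}{3} = 3 - \frac{\left(-5\right) 17 \cdot 850}{3} = 3 - \frac{\left(-85\right) 850}{3} = 3 - - \frac{72250}{3} = 3 + \frac{72250}{3} = \frac{72259}{3} \approx 24086.0$)
$\frac{4098 + \left(\left(-902 - 6766\right) + 5863\right)}{D + 6299} = \frac{4098 + \left(\left(-902 - 6766\right) + 5863\right)}{\frac{72259}{3} + 6299} = \frac{4098 + \left(-7668 + 5863\right)}{\frac{91156}{3}} = \left(4098 - 1805\right) \frac{3}{91156} = 2293 \cdot \frac{3}{91156} = \frac{6879}{91156}$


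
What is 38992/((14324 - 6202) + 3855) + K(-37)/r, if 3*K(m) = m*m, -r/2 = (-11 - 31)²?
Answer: 56613545/18109224 ≈ 3.1262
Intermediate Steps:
r = -3528 (r = -2*(-11 - 31)² = -2*(-42)² = -2*1764 = -3528)
K(m) = m²/3 (K(m) = (m*m)/3 = m²/3)
38992/((14324 - 6202) + 3855) + K(-37)/r = 38992/((14324 - 6202) + 3855) + ((⅓)*(-37)²)/(-3528) = 38992/(8122 + 3855) + ((⅓)*1369)*(-1/3528) = 38992/11977 + (1369/3)*(-1/3528) = 38992*(1/11977) - 1369/10584 = 38992/11977 - 1369/10584 = 56613545/18109224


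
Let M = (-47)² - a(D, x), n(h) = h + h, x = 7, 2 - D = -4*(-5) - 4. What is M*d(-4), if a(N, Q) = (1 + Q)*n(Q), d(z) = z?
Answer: -8388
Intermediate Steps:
D = -14 (D = 2 - (-4*(-5) - 4) = 2 - (20 - 4) = 2 - 1*16 = 2 - 16 = -14)
n(h) = 2*h
a(N, Q) = 2*Q*(1 + Q) (a(N, Q) = (1 + Q)*(2*Q) = 2*Q*(1 + Q))
M = 2097 (M = (-47)² - 2*7*(1 + 7) = 2209 - 2*7*8 = 2209 - 1*112 = 2209 - 112 = 2097)
M*d(-4) = 2097*(-4) = -8388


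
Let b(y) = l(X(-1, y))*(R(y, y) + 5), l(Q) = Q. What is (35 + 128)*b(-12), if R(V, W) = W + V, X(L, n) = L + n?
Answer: 40261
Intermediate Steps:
R(V, W) = V + W
b(y) = (-1 + y)*(5 + 2*y) (b(y) = (-1 + y)*((y + y) + 5) = (-1 + y)*(2*y + 5) = (-1 + y)*(5 + 2*y))
(35 + 128)*b(-12) = (35 + 128)*((-1 - 12)*(5 + 2*(-12))) = 163*(-13*(5 - 24)) = 163*(-13*(-19)) = 163*247 = 40261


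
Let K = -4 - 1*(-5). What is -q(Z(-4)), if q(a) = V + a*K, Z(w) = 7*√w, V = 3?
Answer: -3 - 14*I ≈ -3.0 - 14.0*I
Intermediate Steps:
K = 1 (K = -4 + 5 = 1)
q(a) = 3 + a (q(a) = 3 + a*1 = 3 + a)
-q(Z(-4)) = -(3 + 7*√(-4)) = -(3 + 7*(2*I)) = -(3 + 14*I) = -3 - 14*I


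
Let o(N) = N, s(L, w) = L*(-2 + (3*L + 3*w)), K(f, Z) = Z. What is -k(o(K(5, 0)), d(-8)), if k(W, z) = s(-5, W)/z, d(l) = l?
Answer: 85/8 ≈ 10.625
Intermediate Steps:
s(L, w) = L*(-2 + 3*L + 3*w)
k(W, z) = (85 - 15*W)/z (k(W, z) = (-5*(-2 + 3*(-5) + 3*W))/z = (-5*(-2 - 15 + 3*W))/z = (-5*(-17 + 3*W))/z = (85 - 15*W)/z)
-k(o(K(5, 0)), d(-8)) = -5*(17 - 3*0)/(-8) = -5*(-1)*(17 + 0)/8 = -5*(-1)*17/8 = -1*(-85/8) = 85/8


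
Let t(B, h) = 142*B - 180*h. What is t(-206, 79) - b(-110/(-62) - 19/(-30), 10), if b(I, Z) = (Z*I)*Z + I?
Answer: -40655099/930 ≈ -43715.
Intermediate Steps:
t(B, h) = -180*h + 142*B
b(I, Z) = I + I*Z² (b(I, Z) = (I*Z)*Z + I = I*Z² + I = I + I*Z²)
t(-206, 79) - b(-110/(-62) - 19/(-30), 10) = (-180*79 + 142*(-206)) - (-110/(-62) - 19/(-30))*(1 + 10²) = (-14220 - 29252) - (-110*(-1/62) - 19*(-1/30))*(1 + 100) = -43472 - (55/31 + 19/30)*101 = -43472 - 2239*101/930 = -43472 - 1*226139/930 = -43472 - 226139/930 = -40655099/930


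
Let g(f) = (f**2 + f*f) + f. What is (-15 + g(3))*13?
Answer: 78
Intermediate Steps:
g(f) = f + 2*f**2 (g(f) = (f**2 + f**2) + f = 2*f**2 + f = f + 2*f**2)
(-15 + g(3))*13 = (-15 + 3*(1 + 2*3))*13 = (-15 + 3*(1 + 6))*13 = (-15 + 3*7)*13 = (-15 + 21)*13 = 6*13 = 78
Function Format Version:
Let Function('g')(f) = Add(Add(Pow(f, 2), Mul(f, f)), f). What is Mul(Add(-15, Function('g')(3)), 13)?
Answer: 78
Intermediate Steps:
Function('g')(f) = Add(f, Mul(2, Pow(f, 2))) (Function('g')(f) = Add(Add(Pow(f, 2), Pow(f, 2)), f) = Add(Mul(2, Pow(f, 2)), f) = Add(f, Mul(2, Pow(f, 2))))
Mul(Add(-15, Function('g')(3)), 13) = Mul(Add(-15, Mul(3, Add(1, Mul(2, 3)))), 13) = Mul(Add(-15, Mul(3, Add(1, 6))), 13) = Mul(Add(-15, Mul(3, 7)), 13) = Mul(Add(-15, 21), 13) = Mul(6, 13) = 78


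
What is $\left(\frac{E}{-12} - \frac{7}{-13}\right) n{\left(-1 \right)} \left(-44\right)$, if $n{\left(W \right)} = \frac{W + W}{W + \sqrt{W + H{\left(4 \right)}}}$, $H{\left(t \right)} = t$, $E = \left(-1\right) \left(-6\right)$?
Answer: $\frac{22}{13} + \frac{22 \sqrt{3}}{13} \approx 4.6235$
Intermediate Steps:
$E = 6$
$n{\left(W \right)} = \frac{2 W}{W + \sqrt{4 + W}}$ ($n{\left(W \right)} = \frac{W + W}{W + \sqrt{W + 4}} = \frac{2 W}{W + \sqrt{4 + W}}$)
$\left(\frac{E}{-12} - \frac{7}{-13}\right) n{\left(-1 \right)} \left(-44\right) = \left(\frac{6}{-12} - \frac{7}{-13}\right) 2 \left(-1\right) \frac{1}{-1 + \sqrt{4 - 1}} \left(-44\right) = \left(6 \left(- \frac{1}{12}\right) - - \frac{7}{13}\right) 2 \left(-1\right) \frac{1}{-1 + \sqrt{3}} \left(-44\right) = \left(- \frac{1}{2} + \frac{7}{13}\right) \left(- \frac{2}{-1 + \sqrt{3}}\right) \left(-44\right) = \frac{\left(-2\right) \frac{1}{-1 + \sqrt{3}}}{26} \left(-44\right) = - \frac{1}{13 \left(-1 + \sqrt{3}\right)} \left(-44\right) = \frac{44}{13 \left(-1 + \sqrt{3}\right)}$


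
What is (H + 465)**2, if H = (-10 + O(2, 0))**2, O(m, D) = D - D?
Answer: 319225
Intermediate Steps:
O(m, D) = 0
H = 100 (H = (-10 + 0)**2 = (-10)**2 = 100)
(H + 465)**2 = (100 + 465)**2 = 565**2 = 319225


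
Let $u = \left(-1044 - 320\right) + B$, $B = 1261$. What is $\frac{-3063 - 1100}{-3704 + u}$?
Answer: $\frac{4163}{3807} \approx 1.0935$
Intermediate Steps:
$u = -103$ ($u = \left(-1044 - 320\right) + 1261 = -1364 + 1261 = -103$)
$\frac{-3063 - 1100}{-3704 + u} = \frac{-3063 - 1100}{-3704 - 103} = - \frac{4163}{-3807} = \left(-4163\right) \left(- \frac{1}{3807}\right) = \frac{4163}{3807}$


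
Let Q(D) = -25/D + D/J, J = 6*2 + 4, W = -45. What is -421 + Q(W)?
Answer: -60949/144 ≈ -423.26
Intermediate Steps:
J = 16 (J = 12 + 4 = 16)
Q(D) = -25/D + D/16
-421 + Q(W) = -421 + (-25/(-45) + (1/16)*(-45)) = -421 + (-25*(-1/45) - 45/16) = -421 + (5/9 - 45/16) = -421 - 325/144 = -60949/144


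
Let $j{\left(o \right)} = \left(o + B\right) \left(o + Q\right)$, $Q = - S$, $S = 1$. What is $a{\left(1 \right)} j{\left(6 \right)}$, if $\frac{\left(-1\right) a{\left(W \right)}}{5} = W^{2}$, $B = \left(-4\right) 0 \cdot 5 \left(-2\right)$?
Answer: $-150$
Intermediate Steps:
$B = 0$ ($B = 0 \left(-10\right) = 0$)
$Q = -1$ ($Q = \left(-1\right) 1 = -1$)
$j{\left(o \right)} = o \left(-1 + o\right)$ ($j{\left(o \right)} = \left(o + 0\right) \left(o - 1\right) = o \left(-1 + o\right)$)
$a{\left(W \right)} = - 5 W^{2}$
$a{\left(1 \right)} j{\left(6 \right)} = - 5 \cdot 1^{2} \cdot 6 \left(-1 + 6\right) = \left(-5\right) 1 \cdot 6 \cdot 5 = \left(-5\right) 30 = -150$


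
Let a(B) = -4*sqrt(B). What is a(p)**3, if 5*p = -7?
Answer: 448*I*sqrt(35)/25 ≈ 106.02*I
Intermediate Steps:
p = -7/5 (p = (1/5)*(-7) = -7/5 ≈ -1.4000)
a(p)**3 = (-4*I*sqrt(35)/5)**3 = 448*I*sqrt(35)/25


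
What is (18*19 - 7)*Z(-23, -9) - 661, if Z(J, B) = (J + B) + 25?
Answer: -3006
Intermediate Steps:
Z(J, B) = 25 + B + J (Z(J, B) = (B + J) + 25 = 25 + B + J)
(18*19 - 7)*Z(-23, -9) - 661 = (18*19 - 7)*(25 - 9 - 23) - 661 = (342 - 7)*(-7) - 661 = 335*(-7) - 661 = -2345 - 661 = -3006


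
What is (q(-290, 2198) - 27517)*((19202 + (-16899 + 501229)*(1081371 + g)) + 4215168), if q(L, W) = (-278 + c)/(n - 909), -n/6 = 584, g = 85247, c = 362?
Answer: -22871115926254585850/1471 ≈ -1.5548e+16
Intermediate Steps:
n = -3504 (n = -6*584 = -3504)
q(L, W) = -28/1471 (q(L, W) = (-278 + 362)/(-3504 - 909) = 84/(-4413) = 84*(-1/4413) = -28/1471)
(q(-290, 2198) - 27517)*((19202 + (-16899 + 501229)*(1081371 + g)) + 4215168) = (-28/1471 - 27517)*((19202 + (-16899 + 501229)*(1081371 + 85247)) + 4215168) = -40477535*((19202 + 484330*1166618) + 4215168)/1471 = -40477535*((19202 + 565028095940) + 4215168)/1471 = -40477535*(565028115142 + 4215168)/1471 = -40477535/1471*565032330310 = -22871115926254585850/1471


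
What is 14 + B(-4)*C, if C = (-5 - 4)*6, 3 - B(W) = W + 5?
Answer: -94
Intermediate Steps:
B(W) = -2 - W (B(W) = 3 - (W + 5) = 3 - (5 + W) = 3 + (-5 - W) = -2 - W)
C = -54 (C = -9*6 = -54)
14 + B(-4)*C = 14 + (-2 - 1*(-4))*(-54) = 14 + (-2 + 4)*(-54) = 14 + 2*(-54) = 14 - 108 = -94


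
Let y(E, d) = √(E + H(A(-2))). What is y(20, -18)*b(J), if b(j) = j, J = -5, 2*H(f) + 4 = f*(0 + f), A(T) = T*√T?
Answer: -5*√14 ≈ -18.708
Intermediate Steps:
A(T) = T^(3/2)
H(f) = -2 + f²/2 (H(f) = -2 + (f*(0 + f))/2 = -2 + (f*f)/2 = -2 + f²/2)
y(E, d) = √(-6 + E) (y(E, d) = √(E + (-2 + ((-2)^(3/2))²/2)) = √(E + (-2 + (-2*I*√2)²/2)) = √(E + (-2 + (½)*(-8))) = √(E + (-2 - 4)) = √(E - 6) = √(-6 + E))
y(20, -18)*b(J) = √(-6 + 20)*(-5) = √14*(-5) = -5*√14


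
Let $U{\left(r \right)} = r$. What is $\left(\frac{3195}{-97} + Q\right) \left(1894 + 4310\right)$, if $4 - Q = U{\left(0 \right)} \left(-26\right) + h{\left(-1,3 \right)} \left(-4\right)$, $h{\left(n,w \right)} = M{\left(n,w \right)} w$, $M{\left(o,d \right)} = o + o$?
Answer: $- \frac{31857540}{97} \approx -3.2843 \cdot 10^{5}$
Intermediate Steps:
$M{\left(o,d \right)} = 2 o$
$h{\left(n,w \right)} = 2 n w$
$Q = -20$ ($Q = 4 - \left(0 \left(-26\right) + 2 \left(-1\right) 3 \left(-4\right)\right) = 4 - \left(0 - -24\right) = 4 - \left(0 + 24\right) = 4 - 24 = -20$)
$\left(\frac{3195}{-97} + Q\right) \left(1894 + 4310\right) = \left(\frac{3195}{-97} - 20\right) \left(1894 + 4310\right) = \left(3195 \left(- \frac{1}{97}\right) - 20\right) 6204 = \left(- \frac{3195}{97} - 20\right) 6204 = \left(- \frac{5135}{97}\right) 6204 = - \frac{31857540}{97}$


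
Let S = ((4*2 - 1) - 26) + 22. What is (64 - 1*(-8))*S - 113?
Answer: 103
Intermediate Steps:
S = 3 (S = ((8 - 1) - 26) + 22 = (7 - 26) + 22 = -19 + 22 = 3)
(64 - 1*(-8))*S - 113 = (64 - 1*(-8))*3 - 113 = (64 + 8)*3 - 113 = 72*3 - 113 = 216 - 113 = 103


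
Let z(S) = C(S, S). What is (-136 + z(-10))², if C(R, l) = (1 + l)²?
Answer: 3025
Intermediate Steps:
z(S) = (1 + S)²
(-136 + z(-10))² = (-136 + (1 - 10)²)² = (-136 + (-9)²)² = (-136 + 81)² = (-55)² = 3025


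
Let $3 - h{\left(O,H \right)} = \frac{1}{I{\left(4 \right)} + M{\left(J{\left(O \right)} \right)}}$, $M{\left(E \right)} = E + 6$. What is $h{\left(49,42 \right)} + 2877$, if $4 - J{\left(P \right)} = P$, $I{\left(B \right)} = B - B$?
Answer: $\frac{112321}{39} \approx 2880.0$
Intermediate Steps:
$I{\left(B \right)} = 0$
$J{\left(P \right)} = 4 - P$
$M{\left(E \right)} = 6 + E$
$h{\left(O,H \right)} = 3 - \frac{1}{10 - O}$ ($h{\left(O,H \right)} = 3 - \frac{1}{0 + \left(6 - \left(-4 + O\right)\right)} = 3 - \frac{1}{0 - \left(-10 + O\right)} = 3 - \frac{1}{10 - O}$)
$h{\left(49,42 \right)} + 2877 = \frac{-29 + 3 \cdot 49}{-10 + 49} + 2877 = \frac{-29 + 147}{39} + 2877 = \frac{1}{39} \cdot 118 + 2877 = \frac{118}{39} + 2877 = \frac{112321}{39}$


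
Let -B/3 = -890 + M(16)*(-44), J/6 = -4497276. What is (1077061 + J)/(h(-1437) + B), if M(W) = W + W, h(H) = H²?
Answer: -25906595/2071863 ≈ -12.504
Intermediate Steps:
M(W) = 2*W
J = -26983656 (J = 6*(-4497276) = -26983656)
B = 6894 (B = -3*(-890 + (2*16)*(-44)) = -3*(-890 + 32*(-44)) = -3*(-890 - 1408) = -3*(-2298) = 6894)
(1077061 + J)/(h(-1437) + B) = (1077061 - 26983656)/((-1437)² + 6894) = -25906595/(2064969 + 6894) = -25906595/2071863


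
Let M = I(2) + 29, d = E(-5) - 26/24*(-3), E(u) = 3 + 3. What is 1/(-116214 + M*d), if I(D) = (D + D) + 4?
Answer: -4/463487 ≈ -8.6302e-6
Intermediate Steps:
E(u) = 6
d = 37/4 (d = 6 - 26/24*(-3) = 6 - 26*1/24*(-3) = 6 - 13/12*(-3) = 6 + 13/4 = 37/4 ≈ 9.2500)
I(D) = 4 + 2*D (I(D) = 2*D + 4 = 4 + 2*D)
M = 37 (M = (4 + 2*2) + 29 = (4 + 4) + 29 = 8 + 29 = 37)
1/(-116214 + M*d) = 1/(-116214 + 37*(37/4)) = 1/(-116214 + 1369/4) = 1/(-463487/4) = -4/463487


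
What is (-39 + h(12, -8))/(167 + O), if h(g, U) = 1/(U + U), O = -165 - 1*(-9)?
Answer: -625/176 ≈ -3.5511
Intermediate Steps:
O = -156 (O = -165 + 9 = -156)
h(g, U) = 1/(2*U)
(-39 + h(12, -8))/(167 + O) = (-39 + (½)/(-8))/(167 - 156) = (-39 + (½)*(-⅛))/11 = (-39 - 1/16)*(1/11) = -625/16*1/11 = -625/176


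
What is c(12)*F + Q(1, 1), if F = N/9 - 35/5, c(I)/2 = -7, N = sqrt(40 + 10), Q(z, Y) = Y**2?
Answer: 99 - 70*sqrt(2)/9 ≈ 88.001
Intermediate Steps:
N = 5*sqrt(2) (N = sqrt(50) = 5*sqrt(2) ≈ 7.0711)
c(I) = -14 (c(I) = 2*(-7) = -14)
F = -7 + 5*sqrt(2)/9 (F = (5*sqrt(2))/9 - 35/5 = (5*sqrt(2))*(1/9) - 35*1/5 = 5*sqrt(2)/9 - 7 = -7 + 5*sqrt(2)/9 ≈ -6.2143)
c(12)*F + Q(1, 1) = -14*(-7 + 5*sqrt(2)/9) + 1**2 = (98 - 70*sqrt(2)/9) + 1 = 99 - 70*sqrt(2)/9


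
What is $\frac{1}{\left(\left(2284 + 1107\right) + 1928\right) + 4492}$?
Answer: $\frac{1}{9811} \approx 0.00010193$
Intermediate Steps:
$\frac{1}{\left(\left(2284 + 1107\right) + 1928\right) + 4492} = \frac{1}{\left(3391 + 1928\right) + 4492} = \frac{1}{5319 + 4492} = \frac{1}{9811}$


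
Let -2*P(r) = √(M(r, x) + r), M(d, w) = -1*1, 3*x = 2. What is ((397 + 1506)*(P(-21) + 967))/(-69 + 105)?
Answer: 1840201/36 - 1903*I*√22/72 ≈ 51117.0 - 123.97*I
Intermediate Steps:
x = ⅔ (x = (⅓)*2 = ⅔ ≈ 0.66667)
M(d, w) = -1
P(r) = -√(-1 + r)/2
((397 + 1506)*(P(-21) + 967))/(-69 + 105) = ((397 + 1506)*(-√(-1 - 21)/2 + 967))/(-69 + 105) = (1903*(-I*√22/2 + 967))/36 = (1903*(967 - I*√22/2))/36 = (1840201 - 1903*I*√22/2)/36 = 1840201/36 - 1903*I*√22/72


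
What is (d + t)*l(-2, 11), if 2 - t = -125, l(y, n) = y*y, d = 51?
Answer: 712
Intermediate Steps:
l(y, n) = y**2
t = 127 (t = 2 - 1*(-125) = 2 + 125 = 127)
(d + t)*l(-2, 11) = (51 + 127)*(-2)**2 = 178*4 = 712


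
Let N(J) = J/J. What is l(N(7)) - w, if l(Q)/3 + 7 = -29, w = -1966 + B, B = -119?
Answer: 1977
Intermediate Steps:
w = -2085 (w = -1966 - 119 = -2085)
N(J) = 1
l(Q) = -108 (l(Q) = -21 + 3*(-29) = -21 - 87 = -108)
l(N(7)) - w = -108 - 1*(-2085) = -108 + 2085 = 1977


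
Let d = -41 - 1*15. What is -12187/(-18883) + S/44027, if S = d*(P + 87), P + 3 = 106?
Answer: 335641929/831361841 ≈ 0.40373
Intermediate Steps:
P = 103 (P = -3 + 106 = 103)
d = -56 (d = -41 - 15 = -56)
S = -10640 (S = -56*(103 + 87) = -56*190 = -10640)
-12187/(-18883) + S/44027 = -12187/(-18883) - 10640/44027 = -12187*(-1/18883) - 10640*1/44027 = 12187/18883 - 10640/44027 = 335641929/831361841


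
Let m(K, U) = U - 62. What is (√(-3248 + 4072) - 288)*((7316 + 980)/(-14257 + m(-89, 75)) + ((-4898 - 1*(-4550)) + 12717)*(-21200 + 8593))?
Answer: 53307651603552/1187 - 1110576075074*√206/3561 ≈ 4.0433e+10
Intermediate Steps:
m(K, U) = -62 + U
(√(-3248 + 4072) - 288)*((7316 + 980)/(-14257 + m(-89, 75)) + ((-4898 - 1*(-4550)) + 12717)*(-21200 + 8593)) = (√(-3248 + 4072) - 288)*((7316 + 980)/(-14257 + (-62 + 75)) + ((-4898 - 1*(-4550)) + 12717)*(-21200 + 8593)) = (√824 - 288)*(8296/(-14257 + 13) + ((-4898 + 4550) + 12717)*(-12607)) = (2*√206 - 288)*(8296/(-14244) + (-348 + 12717)*(-12607)) = (-288 + 2*√206)*(8296*(-1/14244) + 12369*(-12607)) = (-288 + 2*√206)*(-2074/3561 - 155935983) = (-288 + 2*√206)*(-555288037537/3561) = 53307651603552/1187 - 1110576075074*√206/3561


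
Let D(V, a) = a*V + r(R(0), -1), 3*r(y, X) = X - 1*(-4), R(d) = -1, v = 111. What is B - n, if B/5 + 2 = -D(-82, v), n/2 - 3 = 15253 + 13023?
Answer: -11063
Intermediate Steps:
r(y, X) = 4/3 + X/3 (r(y, X) = (X - 1*(-4))/3 = (X + 4)/3 = (4 + X)/3 = 4/3 + X/3)
D(V, a) = 1 + V*a (D(V, a) = a*V + (4/3 + (⅓)*(-1)) = V*a + (4/3 - ⅓) = V*a + 1 = 1 + V*a)
n = 56558 (n = 6 + 2*(15253 + 13023) = 6 + 2*28276 = 6 + 56552 = 56558)
B = 45495 (B = -10 + 5*(-(1 - 82*111)) = -10 + 5*(-(1 - 9102)) = -10 + 5*(-1*(-9101)) = -10 + 5*9101 = -10 + 45505 = 45495)
B - n = 45495 - 1*56558 = 45495 - 56558 = -11063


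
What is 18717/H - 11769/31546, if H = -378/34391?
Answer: -241738683466/141957 ≈ -1.7029e+6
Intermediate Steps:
H = -54/4913 (H = -378*1/34391 = -54/4913 ≈ -0.010991)
18717/H - 11769/31546 = 18717/(-54/4913) - 11769/31546 = 18717*(-4913/54) - 11769*1/31546 = -30652207/18 - 11769/31546 = -241738683466/141957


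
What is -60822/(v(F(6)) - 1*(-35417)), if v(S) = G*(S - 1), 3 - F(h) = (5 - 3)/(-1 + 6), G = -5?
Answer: -20274/11803 ≈ -1.7177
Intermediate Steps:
F(h) = 13/5 (F(h) = 3 - (5 - 3)/(-1 + 6) = 3 - 2/5 = 13/5)
v(S) = 5 - 5*S (v(S) = -5*(S - 1) = -5*(-1 + S) = 5 - 5*S)
-60822/(v(F(6)) - 1*(-35417)) = -60822/((5 - 5*13/5) - 1*(-35417)) = -60822/((5 - 13) + 35417) = -60822/(-8 + 35417) = -60822/35409 = -60822*1/35409 = -20274/11803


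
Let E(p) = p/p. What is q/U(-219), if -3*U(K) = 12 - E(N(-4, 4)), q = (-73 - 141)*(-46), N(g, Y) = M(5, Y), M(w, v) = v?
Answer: -29532/11 ≈ -2684.7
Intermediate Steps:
N(g, Y) = Y
q = 9844 (q = -214*(-46) = 9844)
E(p) = 1
U(K) = -11/3 (U(K) = -(12 - 1*1)/3 = -(12 - 1)/3 = -⅓*11 = -11/3)
q/U(-219) = 9844/(-11/3) = 9844*(-3/11) = -29532/11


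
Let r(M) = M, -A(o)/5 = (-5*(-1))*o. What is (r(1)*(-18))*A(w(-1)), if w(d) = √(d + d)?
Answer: 450*I*√2 ≈ 636.4*I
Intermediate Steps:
w(d) = √2*√d (w(d) = √(2*d) = √2*√d)
A(o) = -25*o (A(o) = -5*(-5*(-1))*o = -25*o)
(r(1)*(-18))*A(w(-1)) = (1*(-18))*(-25*√2*√(-1)) = -(-450)*√2*I = -(-450)*I*√2 = 450*I*√2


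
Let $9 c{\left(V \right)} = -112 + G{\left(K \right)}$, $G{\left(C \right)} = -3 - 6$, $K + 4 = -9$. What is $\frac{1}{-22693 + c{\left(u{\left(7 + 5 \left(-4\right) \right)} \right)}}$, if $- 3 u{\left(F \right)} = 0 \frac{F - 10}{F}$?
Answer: $- \frac{9}{204358} \approx -4.404 \cdot 10^{-5}$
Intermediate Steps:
$K = -13$ ($K = -4 - 9 = -13$)
$G{\left(C \right)} = -9$ ($G{\left(C \right)} = -3 - 6 = -9$)
$u{\left(F \right)} = 0$ ($u{\left(F \right)} = - \frac{0 \frac{F - 10}{F}}{3} = - \frac{0 \frac{-10 + F}{F}}{3} = \left(- \frac{1}{3}\right) 0 = 0$)
$c{\left(V \right)} = - \frac{121}{9}$ ($c{\left(V \right)} = \frac{-112 - 9}{9} = \frac{1}{9} \left(-121\right) = - \frac{121}{9}$)
$\frac{1}{-22693 + c{\left(u{\left(7 + 5 \left(-4\right) \right)} \right)}} = \frac{1}{-22693 - \frac{121}{9}} = \frac{1}{- \frac{204358}{9}} = - \frac{9}{204358}$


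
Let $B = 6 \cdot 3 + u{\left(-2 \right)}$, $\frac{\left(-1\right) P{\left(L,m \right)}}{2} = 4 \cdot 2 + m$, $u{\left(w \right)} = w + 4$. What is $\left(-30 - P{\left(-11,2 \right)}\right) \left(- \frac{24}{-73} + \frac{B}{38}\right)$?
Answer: $- \frac{11860}{1387} \approx -8.5508$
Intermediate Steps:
$u{\left(w \right)} = 4 + w$
$P{\left(L,m \right)} = -16 - 2 m$ ($P{\left(L,m \right)} = - 2 \left(4 \cdot 2 + m\right) = - 2 \left(8 + m\right) = -16 - 2 m$)
$B = 20$ ($B = 6 \cdot 3 + \left(4 - 2\right) = 18 + 2 = 20$)
$\left(-30 - P{\left(-11,2 \right)}\right) \left(- \frac{24}{-73} + \frac{B}{38}\right) = \left(-30 - \left(-16 - 4\right)\right) \left(- \frac{24}{-73} + \frac{20}{38}\right) = \left(-30 - \left(-16 - 4\right)\right) \left(\left(-24\right) \left(- \frac{1}{73}\right) + 20 \cdot \frac{1}{38}\right) = \left(-30 - -20\right) \left(\frac{24}{73} + \frac{10}{19}\right) = \left(-30 + 20\right) \frac{1186}{1387} = \left(-10\right) \frac{1186}{1387} = - \frac{11860}{1387}$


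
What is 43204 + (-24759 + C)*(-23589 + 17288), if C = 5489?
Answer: 121463474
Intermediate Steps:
43204 + (-24759 + C)*(-23589 + 17288) = 43204 + (-24759 + 5489)*(-23589 + 17288) = 43204 - 19270*(-6301) = 43204 + 121420270 = 121463474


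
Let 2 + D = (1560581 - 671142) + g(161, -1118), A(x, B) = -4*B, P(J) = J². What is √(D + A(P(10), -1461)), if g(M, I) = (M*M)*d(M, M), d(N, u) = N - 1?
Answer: √5042641 ≈ 2245.6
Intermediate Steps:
d(N, u) = -1 + N
g(M, I) = M²*(-1 + M) (g(M, I) = (M*M)*(-1 + M) = M²*(-1 + M))
D = 5036797 (D = -2 + ((1560581 - 671142) + 161²*(-1 + 161)) = -2 + (889439 + 25921*160) = -2 + (889439 + 4147360) = -2 + 5036799 = 5036797)
√(D + A(P(10), -1461)) = √(5036797 - 4*(-1461)) = √(5036797 + 5844) = √5042641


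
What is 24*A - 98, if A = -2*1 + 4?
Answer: -50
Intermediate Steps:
A = 2 (A = -2 + 4 = 2)
24*A - 98 = 24*2 - 98 = 48 - 98 = -50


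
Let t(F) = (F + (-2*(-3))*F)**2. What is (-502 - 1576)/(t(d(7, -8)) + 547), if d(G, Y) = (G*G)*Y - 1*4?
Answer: -2078/7684531 ≈ -0.00027041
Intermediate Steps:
d(G, Y) = -4 + Y*G**2 (d(G, Y) = G**2*Y - 4 = Y*G**2 - 4 = -4 + Y*G**2)
t(F) = 49*F**2 (t(F) = (F + 6*F)**2 = (7*F)**2 = 49*F**2)
(-502 - 1576)/(t(d(7, -8)) + 547) = (-502 - 1576)/(49*(-4 - 8*7**2)**2 + 547) = -2078/(49*(-4 - 8*49)**2 + 547) = -2078/(49*(-4 - 392)**2 + 547) = -2078/(49*(-396)**2 + 547) = -2078/(49*156816 + 547) = -2078/(7683984 + 547) = -2078/7684531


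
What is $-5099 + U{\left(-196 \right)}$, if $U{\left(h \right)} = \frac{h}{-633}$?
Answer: $- \frac{3227471}{633} \approx -5098.7$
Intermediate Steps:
$U{\left(h \right)} = - \frac{h}{633}$ ($U{\left(h \right)} = h \left(- \frac{1}{633}\right) = - \frac{h}{633}$)
$-5099 + U{\left(-196 \right)} = -5099 - - \frac{196}{633} = -5099 + \frac{196}{633} = - \frac{3227471}{633}$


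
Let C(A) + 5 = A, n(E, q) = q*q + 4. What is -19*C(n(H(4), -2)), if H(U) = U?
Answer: -57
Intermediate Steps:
n(E, q) = 4 + q² (n(E, q) = q² + 4 = 4 + q²)
C(A) = -5 + A
-19*C(n(H(4), -2)) = -19*(-5 + (4 + (-2)²)) = -19*(-5 + (4 + 4)) = -19*(-5 + 8) = -19*3 = -57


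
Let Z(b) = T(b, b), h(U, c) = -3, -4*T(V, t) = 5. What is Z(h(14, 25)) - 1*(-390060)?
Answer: 1560235/4 ≈ 3.9006e+5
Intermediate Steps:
T(V, t) = -5/4 (T(V, t) = -¼*5 = -5/4)
Z(b) = -5/4
Z(h(14, 25)) - 1*(-390060) = -5/4 - 1*(-390060) = -5/4 + 390060 = 1560235/4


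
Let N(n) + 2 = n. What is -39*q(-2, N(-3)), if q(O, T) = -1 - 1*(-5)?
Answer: -156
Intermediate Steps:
N(n) = -2 + n
q(O, T) = 4 (q(O, T) = -1 + 5 = 4)
-39*q(-2, N(-3)) = -39*4 = -156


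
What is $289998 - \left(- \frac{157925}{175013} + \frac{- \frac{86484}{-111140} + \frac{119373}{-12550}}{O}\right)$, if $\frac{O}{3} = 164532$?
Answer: $\frac{194124302488730245022007}{669396680111820200} \approx 2.9 \cdot 10^{5}$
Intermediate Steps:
$O = 493596$ ($O = 3 \cdot 164532 = 493596$)
$289998 - \left(- \frac{157925}{175013} + \frac{- \frac{86484}{-111140} + \frac{119373}{-12550}}{O}\right) = 289998 - \left(- \frac{157925}{175013} + \frac{- \frac{86484}{-111140} + \frac{119373}{-12550}}{493596}\right) = 289998 - \left(\left(-157925\right) \frac{1}{175013} + \left(\left(-86484\right) \left(- \frac{1}{111140}\right) + 119373 \left(- \frac{1}{12550}\right)\right) \frac{1}{493596}\right) = 289998 - \left(- \frac{157925}{175013} + \left(\frac{21621}{27785} - \frac{119373}{12550}\right) \frac{1}{493596}\right) = 289998 - \left(- \frac{157925}{175013} - \frac{67676339}{3824839755400}\right) = 289998 - - \frac{604049662610662407}{669396680111820200} = 289998 + \frac{604049662610662407}{669396680111820200} = \frac{194124302488730245022007}{669396680111820200}$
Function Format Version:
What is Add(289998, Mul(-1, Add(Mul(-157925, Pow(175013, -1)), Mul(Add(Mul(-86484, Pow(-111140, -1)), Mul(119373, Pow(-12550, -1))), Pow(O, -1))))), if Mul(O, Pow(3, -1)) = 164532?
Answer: Rational(194124302488730245022007, 669396680111820200) ≈ 2.9000e+5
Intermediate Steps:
O = 493596 (O = Mul(3, 164532) = 493596)
Add(289998, Mul(-1, Add(Mul(-157925, Pow(175013, -1)), Mul(Add(Mul(-86484, Pow(-111140, -1)), Mul(119373, Pow(-12550, -1))), Pow(O, -1))))) = Add(289998, Mul(-1, Add(Mul(-157925, Pow(175013, -1)), Mul(Add(Mul(-86484, Pow(-111140, -1)), Mul(119373, Pow(-12550, -1))), Pow(493596, -1))))) = Add(289998, Mul(-1, Add(Mul(-157925, Rational(1, 175013)), Mul(Add(Mul(-86484, Rational(-1, 111140)), Mul(119373, Rational(-1, 12550))), Rational(1, 493596))))) = Add(289998, Mul(-1, Add(Rational(-157925, 175013), Mul(Add(Rational(21621, 27785), Rational(-119373, 12550)), Rational(1, 493596))))) = Add(289998, Mul(-1, Add(Rational(-157925, 175013), Mul(Rational(-609087051, 69740350), Rational(1, 493596))))) = Add(289998, Mul(-1, Add(Rational(-157925, 175013), Rational(-67676339, 3824839755400)))) = Add(289998, Mul(-1, Rational(-604049662610662407, 669396680111820200))) = Add(289998, Rational(604049662610662407, 669396680111820200)) = Rational(194124302488730245022007, 669396680111820200)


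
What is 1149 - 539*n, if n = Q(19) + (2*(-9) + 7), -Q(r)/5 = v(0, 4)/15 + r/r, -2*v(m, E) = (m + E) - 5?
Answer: 59177/6 ≈ 9862.8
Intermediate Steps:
v(m, E) = 5/2 - E/2 - m/2 (v(m, E) = -((m + E) - 5)/2 = -((E + m) - 5)/2 = -(-5 + E + m)/2 = 5/2 - E/2 - m/2)
Q(r) = -31/6 (Q(r) = -5*((5/2 - ½*4 - ½*0)/15 + r/r) = -5*((5/2 - 2 + 0)*(1/15) + 1) = -5*((½)*(1/15) + 1) = -5*(1/30 + 1) = -5*31/30 = -31/6)
n = -97/6 (n = -31/6 + (2*(-9) + 7) = -31/6 + (-18 + 7) = -31/6 - 11 = -97/6 ≈ -16.167)
1149 - 539*n = 1149 - 539*(-97/6) = 1149 + 52283/6 = 59177/6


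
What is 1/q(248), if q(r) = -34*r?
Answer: -1/8432 ≈ -0.00011860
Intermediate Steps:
1/q(248) = 1/(-34*248) = 1/(-8432) = -1/8432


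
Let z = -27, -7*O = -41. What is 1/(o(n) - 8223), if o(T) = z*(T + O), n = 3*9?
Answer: -7/63771 ≈ -0.00010977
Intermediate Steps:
O = 41/7 (O = -1/7*(-41) = 41/7 ≈ 5.8571)
n = 27
o(T) = -1107/7 - 27*T (o(T) = -27*(T + 41/7) = -27*(41/7 + T) = -1107/7 - 27*T)
1/(o(n) - 8223) = 1/((-1107/7 - 27*27) - 8223) = 1/((-1107/7 - 729) - 8223) = 1/(-6210/7 - 8223) = 1/(-63771/7) = -7/63771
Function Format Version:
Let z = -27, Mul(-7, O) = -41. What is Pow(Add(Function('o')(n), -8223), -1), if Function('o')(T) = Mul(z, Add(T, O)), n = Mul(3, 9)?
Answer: Rational(-7, 63771) ≈ -0.00010977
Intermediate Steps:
O = Rational(41, 7) (O = Mul(Rational(-1, 7), -41) = Rational(41, 7) ≈ 5.8571)
n = 27
Function('o')(T) = Add(Rational(-1107, 7), Mul(-27, T)) (Function('o')(T) = Mul(-27, Add(T, Rational(41, 7))) = Mul(-27, Add(Rational(41, 7), T)) = Add(Rational(-1107, 7), Mul(-27, T)))
Pow(Add(Function('o')(n), -8223), -1) = Pow(Add(Add(Rational(-1107, 7), Mul(-27, 27)), -8223), -1) = Pow(Add(Add(Rational(-1107, 7), -729), -8223), -1) = Pow(Add(Rational(-6210, 7), -8223), -1) = Pow(Rational(-63771, 7), -1) = Rational(-7, 63771)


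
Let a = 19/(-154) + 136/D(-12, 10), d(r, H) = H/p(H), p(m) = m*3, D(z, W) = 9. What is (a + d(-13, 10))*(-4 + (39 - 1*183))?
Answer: -1571390/693 ≈ -2267.5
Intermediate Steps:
p(m) = 3*m
d(r, H) = 1/3 (d(r, H) = H/((3*H)) = H*(1/(3*H)) = 1/3)
a = 20773/1386 (a = 19/(-154) + 136/9 = 19*(-1/154) + 136*(1/9) = -19/154 + 136/9 = 20773/1386 ≈ 14.988)
(a + d(-13, 10))*(-4 + (39 - 1*183)) = (20773/1386 + 1/3)*(-4 + (39 - 1*183)) = 21235*(-4 + (39 - 183))/1386 = 21235*(-4 - 144)/1386 = (21235/1386)*(-148) = -1571390/693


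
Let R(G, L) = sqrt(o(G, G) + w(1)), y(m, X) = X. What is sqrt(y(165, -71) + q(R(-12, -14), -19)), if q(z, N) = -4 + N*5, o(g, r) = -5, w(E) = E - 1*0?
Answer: I*sqrt(170) ≈ 13.038*I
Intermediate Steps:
w(E) = E (w(E) = E + 0 = E)
R(G, L) = 2*I (R(G, L) = sqrt(-5 + 1) = sqrt(-4) = 2*I)
q(z, N) = -4 + 5*N
sqrt(y(165, -71) + q(R(-12, -14), -19)) = sqrt(-71 + (-4 + 5*(-19))) = sqrt(-71 + (-4 - 95)) = sqrt(-71 - 99) = sqrt(-170) = I*sqrt(170)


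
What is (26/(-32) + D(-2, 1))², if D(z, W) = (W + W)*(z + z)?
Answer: 19881/256 ≈ 77.660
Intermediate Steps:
D(z, W) = 4*W*z (D(z, W) = (2*W)*(2*z) = 4*W*z)
(26/(-32) + D(-2, 1))² = (26/(-32) + 4*1*(-2))² = (26*(-1/32) - 8)² = (-13/16 - 8)² = (-141/16)² = 19881/256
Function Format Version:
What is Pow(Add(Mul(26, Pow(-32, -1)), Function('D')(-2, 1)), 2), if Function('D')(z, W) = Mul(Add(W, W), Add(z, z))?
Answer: Rational(19881, 256) ≈ 77.660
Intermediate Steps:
Function('D')(z, W) = Mul(4, W, z) (Function('D')(z, W) = Mul(Mul(2, W), Mul(2, z)) = Mul(4, W, z))
Pow(Add(Mul(26, Pow(-32, -1)), Function('D')(-2, 1)), 2) = Pow(Add(Mul(26, Pow(-32, -1)), Mul(4, 1, -2)), 2) = Pow(Add(Mul(26, Rational(-1, 32)), -8), 2) = Pow(Add(Rational(-13, 16), -8), 2) = Pow(Rational(-141, 16), 2) = Rational(19881, 256)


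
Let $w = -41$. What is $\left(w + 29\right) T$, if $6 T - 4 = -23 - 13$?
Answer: $64$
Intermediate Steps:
$T = - \frac{16}{3}$ ($T = \frac{2}{3} + \frac{-23 - 13}{6} = \frac{2}{3} + \frac{1}{6} \left(-36\right) = \frac{2}{3} - 6 = - \frac{16}{3} \approx -5.3333$)
$\left(w + 29\right) T = \left(-41 + 29\right) \left(- \frac{16}{3}\right) = \left(-12\right) \left(- \frac{16}{3}\right) = 64$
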